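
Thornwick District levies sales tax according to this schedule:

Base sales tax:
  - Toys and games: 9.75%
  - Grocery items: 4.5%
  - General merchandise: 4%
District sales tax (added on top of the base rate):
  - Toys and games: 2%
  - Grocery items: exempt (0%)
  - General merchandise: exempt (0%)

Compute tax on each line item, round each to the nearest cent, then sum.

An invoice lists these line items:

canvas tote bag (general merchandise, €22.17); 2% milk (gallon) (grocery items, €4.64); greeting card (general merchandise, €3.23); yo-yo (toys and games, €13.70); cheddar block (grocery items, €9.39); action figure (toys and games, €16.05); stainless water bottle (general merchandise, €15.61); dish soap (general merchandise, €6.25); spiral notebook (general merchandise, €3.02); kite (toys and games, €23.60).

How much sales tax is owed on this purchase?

Canvas tote bag €22.17: general merchandise → 4% + 0% district = 4% → €0.89
2% milk (gallon) €4.64: grocery items → 4.5% + 0% district = 4.5% → €0.21
Greeting card €3.23: general merchandise → 4% + 0% district = 4% → €0.13
Yo-yo €13.70: toys and games → 9.75% + 2% district = 11.75% → €1.61
Cheddar block €9.39: grocery items → 4.5% + 0% district = 4.5% → €0.42
Action figure €16.05: toys and games → 9.75% + 2% district = 11.75% → €1.89
Stainless water bottle €15.61: general merchandise → 4% + 0% district = 4% → €0.62
Dish soap €6.25: general merchandise → 4% + 0% district = 4% → €0.25
Spiral notebook €3.02: general merchandise → 4% + 0% district = 4% → €0.12
Kite €23.60: toys and games → 9.75% + 2% district = 11.75% → €2.77
Total tax = €0.89 + €0.21 + €0.13 + €1.61 + €0.42 + €1.89 + €0.62 + €0.25 + €0.12 + €2.77 = €8.91

€8.91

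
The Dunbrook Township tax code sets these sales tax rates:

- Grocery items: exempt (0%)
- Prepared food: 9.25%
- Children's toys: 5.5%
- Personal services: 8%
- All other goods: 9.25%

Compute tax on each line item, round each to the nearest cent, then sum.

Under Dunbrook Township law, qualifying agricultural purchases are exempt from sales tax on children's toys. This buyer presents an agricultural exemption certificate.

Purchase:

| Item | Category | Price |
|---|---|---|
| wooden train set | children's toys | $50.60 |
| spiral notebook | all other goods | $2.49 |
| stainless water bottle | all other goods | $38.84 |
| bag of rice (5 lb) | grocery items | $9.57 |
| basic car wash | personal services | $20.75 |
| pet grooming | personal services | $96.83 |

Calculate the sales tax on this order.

$13.23

Wooden train set $50.60: children's toys, buyer-exempt → 0% → $0.00
Spiral notebook $2.49: all other goods → 9.25% → $0.23
Stainless water bottle $38.84: all other goods → 9.25% → $3.59
Bag of rice (5 lb) $9.57: grocery items → 0% → $0.00
Basic car wash $20.75: personal services → 8% → $1.66
Pet grooming $96.83: personal services → 8% → $7.75
Total tax = $0.23 + $3.59 + $1.66 + $7.75 = $13.23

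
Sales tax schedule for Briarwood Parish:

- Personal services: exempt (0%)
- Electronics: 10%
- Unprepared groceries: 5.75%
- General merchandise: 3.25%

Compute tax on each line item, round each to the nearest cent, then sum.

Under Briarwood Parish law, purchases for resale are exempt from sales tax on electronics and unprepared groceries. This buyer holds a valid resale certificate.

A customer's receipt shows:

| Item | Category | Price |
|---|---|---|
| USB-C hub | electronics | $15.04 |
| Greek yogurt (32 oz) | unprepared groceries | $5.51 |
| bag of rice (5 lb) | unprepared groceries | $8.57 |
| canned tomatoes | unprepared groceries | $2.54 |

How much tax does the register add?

$0.00

USB-C hub $15.04: electronics, buyer-exempt → 0% → $0.00
Greek yogurt (32 oz) $5.51: unprepared groceries, buyer-exempt → 0% → $0.00
Bag of rice (5 lb) $8.57: unprepared groceries, buyer-exempt → 0% → $0.00
Canned tomatoes $2.54: unprepared groceries, buyer-exempt → 0% → $0.00
Total tax = $0.00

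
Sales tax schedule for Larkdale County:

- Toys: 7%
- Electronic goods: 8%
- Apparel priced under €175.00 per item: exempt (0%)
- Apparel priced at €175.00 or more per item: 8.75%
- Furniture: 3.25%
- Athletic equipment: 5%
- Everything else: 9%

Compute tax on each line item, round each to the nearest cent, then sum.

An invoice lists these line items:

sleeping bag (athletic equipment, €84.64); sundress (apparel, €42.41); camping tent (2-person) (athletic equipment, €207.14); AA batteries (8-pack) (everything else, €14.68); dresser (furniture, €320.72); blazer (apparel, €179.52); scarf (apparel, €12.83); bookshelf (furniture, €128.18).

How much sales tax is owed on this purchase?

€46.21

Sleeping bag €84.64: athletic equipment → 5% → €4.23
Sundress €42.41: apparel, under €175.00 → 0% → €0.00
Camping tent (2-person) €207.14: athletic equipment → 5% → €10.36
AA batteries (8-pack) €14.68: everything else → 9% → €1.32
Dresser €320.72: furniture → 3.25% → €10.42
Blazer €179.52: apparel, €175.00 or more → 8.75% → €15.71
Scarf €12.83: apparel, under €175.00 → 0% → €0.00
Bookshelf €128.18: furniture → 3.25% → €4.17
Total tax = €4.23 + €10.36 + €1.32 + €10.42 + €15.71 + €4.17 = €46.21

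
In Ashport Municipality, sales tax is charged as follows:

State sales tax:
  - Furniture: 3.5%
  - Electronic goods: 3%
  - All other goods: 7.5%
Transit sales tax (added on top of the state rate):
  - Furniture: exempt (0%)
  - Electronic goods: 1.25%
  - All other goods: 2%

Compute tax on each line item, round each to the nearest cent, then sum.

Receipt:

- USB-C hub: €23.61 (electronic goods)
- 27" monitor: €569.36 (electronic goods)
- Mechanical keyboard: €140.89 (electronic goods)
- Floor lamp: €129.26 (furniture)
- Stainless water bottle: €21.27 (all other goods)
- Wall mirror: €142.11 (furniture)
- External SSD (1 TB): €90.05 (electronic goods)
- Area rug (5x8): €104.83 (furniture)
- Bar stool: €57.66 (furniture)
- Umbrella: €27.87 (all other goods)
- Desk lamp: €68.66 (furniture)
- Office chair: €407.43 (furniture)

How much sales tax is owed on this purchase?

€71.53

USB-C hub €23.61: electronic goods → 3% + 1.25% transit = 4.25% → €1.00
27" monitor €569.36: electronic goods → 3% + 1.25% transit = 4.25% → €24.20
Mechanical keyboard €140.89: electronic goods → 3% + 1.25% transit = 4.25% → €5.99
Floor lamp €129.26: furniture → 3.5% + 0% transit = 3.5% → €4.52
Stainless water bottle €21.27: all other goods → 7.5% + 2% transit = 9.5% → €2.02
Wall mirror €142.11: furniture → 3.5% + 0% transit = 3.5% → €4.97
External SSD (1 TB) €90.05: electronic goods → 3% + 1.25% transit = 4.25% → €3.83
Area rug (5x8) €104.83: furniture → 3.5% + 0% transit = 3.5% → €3.67
Bar stool €57.66: furniture → 3.5% + 0% transit = 3.5% → €2.02
Umbrella €27.87: all other goods → 7.5% + 2% transit = 9.5% → €2.65
Desk lamp €68.66: furniture → 3.5% + 0% transit = 3.5% → €2.40
Office chair €407.43: furniture → 3.5% + 0% transit = 3.5% → €14.26
Total tax = €1.00 + €24.20 + €5.99 + €4.52 + €2.02 + €4.97 + €3.83 + €3.67 + €2.02 + €2.65 + €2.40 + €14.26 = €71.53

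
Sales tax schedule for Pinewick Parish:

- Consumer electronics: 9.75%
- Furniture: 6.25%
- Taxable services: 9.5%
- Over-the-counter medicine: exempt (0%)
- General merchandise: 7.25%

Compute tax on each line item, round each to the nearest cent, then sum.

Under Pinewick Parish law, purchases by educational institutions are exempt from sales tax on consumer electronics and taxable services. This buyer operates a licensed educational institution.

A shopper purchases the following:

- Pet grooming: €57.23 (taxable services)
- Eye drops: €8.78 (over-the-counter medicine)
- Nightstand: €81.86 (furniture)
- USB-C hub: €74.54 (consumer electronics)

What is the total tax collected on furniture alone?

€5.12

Nightstand €81.86: furniture → 6.25% → €5.12
Tax on furniture = €5.12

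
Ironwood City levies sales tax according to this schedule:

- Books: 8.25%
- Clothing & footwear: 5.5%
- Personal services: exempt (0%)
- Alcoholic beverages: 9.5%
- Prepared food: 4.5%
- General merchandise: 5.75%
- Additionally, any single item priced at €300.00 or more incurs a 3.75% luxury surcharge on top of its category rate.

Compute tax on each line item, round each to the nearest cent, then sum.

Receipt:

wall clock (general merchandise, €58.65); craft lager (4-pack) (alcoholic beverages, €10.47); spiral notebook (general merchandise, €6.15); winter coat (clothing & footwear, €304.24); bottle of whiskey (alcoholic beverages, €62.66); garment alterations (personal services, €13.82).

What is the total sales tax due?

Wall clock €58.65: general merchandise → 5.75% → €3.37
Craft lager (4-pack) €10.47: alcoholic beverages → 9.5% → €0.99
Spiral notebook €6.15: general merchandise → 5.75% → €0.35
Winter coat €304.24: clothing & footwear → 5.5% + 3.75% surcharge = 9.25% → €28.14
Bottle of whiskey €62.66: alcoholic beverages → 9.5% → €5.95
Garment alterations €13.82: personal services → 0% → €0.00
Total tax = €3.37 + €0.99 + €0.35 + €28.14 + €5.95 = €38.80

€38.80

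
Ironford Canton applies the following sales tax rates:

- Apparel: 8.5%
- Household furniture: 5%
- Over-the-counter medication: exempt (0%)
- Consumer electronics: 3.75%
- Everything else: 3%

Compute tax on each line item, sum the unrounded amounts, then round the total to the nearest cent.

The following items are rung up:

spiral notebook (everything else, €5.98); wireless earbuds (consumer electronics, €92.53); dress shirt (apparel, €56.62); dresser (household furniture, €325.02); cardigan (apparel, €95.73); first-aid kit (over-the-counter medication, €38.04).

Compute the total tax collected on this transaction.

Spiral notebook €5.98: everything else → 3% → €0.1794
Wireless earbuds €92.53: consumer electronics → 3.75% → €3.469875
Dress shirt €56.62: apparel → 8.5% → €4.8127
Dresser €325.02: household furniture → 5% → €16.251
Cardigan €95.73: apparel → 8.5% → €8.13705
First-aid kit €38.04: over-the-counter medication → 0% → €0.00
Unrounded tax sum = €32.850025 → €32.85

€32.85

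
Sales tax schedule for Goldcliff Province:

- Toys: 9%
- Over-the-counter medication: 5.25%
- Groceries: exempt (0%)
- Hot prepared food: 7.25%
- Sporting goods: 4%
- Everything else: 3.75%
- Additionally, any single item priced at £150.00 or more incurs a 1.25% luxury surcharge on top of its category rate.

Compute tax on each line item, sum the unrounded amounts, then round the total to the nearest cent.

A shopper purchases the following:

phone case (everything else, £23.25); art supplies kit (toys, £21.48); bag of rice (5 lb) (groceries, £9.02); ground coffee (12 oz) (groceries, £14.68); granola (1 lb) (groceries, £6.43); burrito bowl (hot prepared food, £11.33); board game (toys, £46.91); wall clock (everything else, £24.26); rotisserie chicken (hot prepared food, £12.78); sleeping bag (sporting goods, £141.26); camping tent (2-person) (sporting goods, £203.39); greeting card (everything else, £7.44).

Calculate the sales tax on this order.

Phone case £23.25: everything else → 3.75% → £0.871875
Art supplies kit £21.48: toys → 9% → £1.9332
Bag of rice (5 lb) £9.02: groceries → 0% → £0.00
Ground coffee (12 oz) £14.68: groceries → 0% → £0.00
Granola (1 lb) £6.43: groceries → 0% → £0.00
Burrito bowl £11.33: hot prepared food → 7.25% → £0.821425
Board game £46.91: toys → 9% → £4.2219
Wall clock £24.26: everything else → 3.75% → £0.90975
Rotisserie chicken £12.78: hot prepared food → 7.25% → £0.92655
Sleeping bag £141.26: sporting goods → 4% → £5.6504
Camping tent (2-person) £203.39: sporting goods → 4% + 1.25% surcharge = 5.25% → £10.677975
Greeting card £7.44: everything else → 3.75% → £0.279
Unrounded tax sum = £26.292075 → £26.29

£26.29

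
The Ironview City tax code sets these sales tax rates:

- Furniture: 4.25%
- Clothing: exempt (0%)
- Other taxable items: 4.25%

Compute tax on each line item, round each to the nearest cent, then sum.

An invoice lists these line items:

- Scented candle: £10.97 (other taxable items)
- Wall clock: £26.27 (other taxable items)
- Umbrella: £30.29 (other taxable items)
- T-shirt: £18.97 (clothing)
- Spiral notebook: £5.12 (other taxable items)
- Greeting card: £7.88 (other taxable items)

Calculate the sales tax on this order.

Scented candle £10.97: other taxable items → 4.25% → £0.47
Wall clock £26.27: other taxable items → 4.25% → £1.12
Umbrella £30.29: other taxable items → 4.25% → £1.29
T-shirt £18.97: clothing → 0% → £0.00
Spiral notebook £5.12: other taxable items → 4.25% → £0.22
Greeting card £7.88: other taxable items → 4.25% → £0.33
Total tax = £0.47 + £1.12 + £1.29 + £0.22 + £0.33 = £3.43

£3.43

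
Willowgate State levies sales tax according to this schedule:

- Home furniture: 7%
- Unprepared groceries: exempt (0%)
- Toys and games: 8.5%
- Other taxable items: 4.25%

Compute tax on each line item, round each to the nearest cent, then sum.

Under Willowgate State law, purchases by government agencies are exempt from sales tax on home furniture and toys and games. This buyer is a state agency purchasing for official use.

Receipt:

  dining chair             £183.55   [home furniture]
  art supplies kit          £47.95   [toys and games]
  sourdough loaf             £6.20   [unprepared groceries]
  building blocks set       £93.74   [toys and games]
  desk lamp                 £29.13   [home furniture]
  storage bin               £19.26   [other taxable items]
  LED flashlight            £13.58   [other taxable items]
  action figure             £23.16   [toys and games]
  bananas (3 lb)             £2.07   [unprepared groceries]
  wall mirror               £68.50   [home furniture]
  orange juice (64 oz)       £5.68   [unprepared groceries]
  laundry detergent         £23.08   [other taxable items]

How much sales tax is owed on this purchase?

Dining chair £183.55: home furniture, buyer-exempt → 0% → £0.00
Art supplies kit £47.95: toys and games, buyer-exempt → 0% → £0.00
Sourdough loaf £6.20: unprepared groceries → 0% → £0.00
Building blocks set £93.74: toys and games, buyer-exempt → 0% → £0.00
Desk lamp £29.13: home furniture, buyer-exempt → 0% → £0.00
Storage bin £19.26: other taxable items → 4.25% → £0.82
LED flashlight £13.58: other taxable items → 4.25% → £0.58
Action figure £23.16: toys and games, buyer-exempt → 0% → £0.00
Bananas (3 lb) £2.07: unprepared groceries → 0% → £0.00
Wall mirror £68.50: home furniture, buyer-exempt → 0% → £0.00
Orange juice (64 oz) £5.68: unprepared groceries → 0% → £0.00
Laundry detergent £23.08: other taxable items → 4.25% → £0.98
Total tax = £0.82 + £0.58 + £0.98 = £2.38

£2.38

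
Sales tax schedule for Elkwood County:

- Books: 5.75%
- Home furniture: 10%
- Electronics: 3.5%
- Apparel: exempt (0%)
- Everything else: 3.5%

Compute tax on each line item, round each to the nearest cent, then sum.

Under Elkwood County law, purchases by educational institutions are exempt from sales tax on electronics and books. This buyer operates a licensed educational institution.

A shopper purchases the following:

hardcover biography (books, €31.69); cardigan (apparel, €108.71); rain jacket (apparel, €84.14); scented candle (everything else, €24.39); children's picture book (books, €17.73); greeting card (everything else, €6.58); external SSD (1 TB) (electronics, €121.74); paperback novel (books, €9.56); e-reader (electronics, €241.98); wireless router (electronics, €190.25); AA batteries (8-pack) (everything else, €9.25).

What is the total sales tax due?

Hardcover biography €31.69: books, buyer-exempt → 0% → €0.00
Cardigan €108.71: apparel → 0% → €0.00
Rain jacket €84.14: apparel → 0% → €0.00
Scented candle €24.39: everything else → 3.5% → €0.85
Children's picture book €17.73: books, buyer-exempt → 0% → €0.00
Greeting card €6.58: everything else → 3.5% → €0.23
External SSD (1 TB) €121.74: electronics, buyer-exempt → 0% → €0.00
Paperback novel €9.56: books, buyer-exempt → 0% → €0.00
E-reader €241.98: electronics, buyer-exempt → 0% → €0.00
Wireless router €190.25: electronics, buyer-exempt → 0% → €0.00
AA batteries (8-pack) €9.25: everything else → 3.5% → €0.32
Total tax = €0.85 + €0.23 + €0.32 = €1.40

€1.40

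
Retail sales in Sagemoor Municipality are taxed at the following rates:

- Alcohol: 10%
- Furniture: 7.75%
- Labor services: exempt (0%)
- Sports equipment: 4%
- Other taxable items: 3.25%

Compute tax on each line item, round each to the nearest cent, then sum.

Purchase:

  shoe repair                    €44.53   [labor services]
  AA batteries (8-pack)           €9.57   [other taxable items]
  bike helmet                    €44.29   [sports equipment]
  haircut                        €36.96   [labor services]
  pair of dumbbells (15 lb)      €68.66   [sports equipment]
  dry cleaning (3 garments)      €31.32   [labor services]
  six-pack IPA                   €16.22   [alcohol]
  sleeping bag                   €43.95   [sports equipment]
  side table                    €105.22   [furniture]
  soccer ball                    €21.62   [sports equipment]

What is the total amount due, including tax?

Shoe repair €44.53: labor services → 0% → €0.00
AA batteries (8-pack) €9.57: other taxable items → 3.25% → €0.31
Bike helmet €44.29: sports equipment → 4% → €1.77
Haircut €36.96: labor services → 0% → €0.00
Pair of dumbbells (15 lb) €68.66: sports equipment → 4% → €2.75
Dry cleaning (3 garments) €31.32: labor services → 0% → €0.00
Six-pack IPA €16.22: alcohol → 10% → €1.62
Sleeping bag €43.95: sports equipment → 4% → €1.76
Side table €105.22: furniture → 7.75% → €8.15
Soccer ball €21.62: sports equipment → 4% → €0.86
Subtotal = €422.34; tax = €17.22; total due = €439.56

€439.56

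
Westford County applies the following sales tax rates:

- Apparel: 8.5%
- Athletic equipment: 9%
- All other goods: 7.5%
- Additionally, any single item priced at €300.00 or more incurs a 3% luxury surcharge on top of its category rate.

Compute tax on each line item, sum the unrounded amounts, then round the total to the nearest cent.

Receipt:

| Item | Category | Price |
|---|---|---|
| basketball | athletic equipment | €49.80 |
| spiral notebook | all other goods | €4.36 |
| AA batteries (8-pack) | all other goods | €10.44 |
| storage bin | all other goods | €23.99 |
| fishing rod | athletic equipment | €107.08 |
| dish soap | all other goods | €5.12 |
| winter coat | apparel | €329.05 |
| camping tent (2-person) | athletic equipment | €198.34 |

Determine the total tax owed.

Basketball €49.80: athletic equipment → 9% → €4.482
Spiral notebook €4.36: all other goods → 7.5% → €0.327
AA batteries (8-pack) €10.44: all other goods → 7.5% → €0.783
Storage bin €23.99: all other goods → 7.5% → €1.79925
Fishing rod €107.08: athletic equipment → 9% → €9.6372
Dish soap €5.12: all other goods → 7.5% → €0.384
Winter coat €329.05: apparel → 8.5% + 3% surcharge = 11.5% → €37.84075
Camping tent (2-person) €198.34: athletic equipment → 9% → €17.8506
Unrounded tax sum = €73.1038 → €73.10

€73.10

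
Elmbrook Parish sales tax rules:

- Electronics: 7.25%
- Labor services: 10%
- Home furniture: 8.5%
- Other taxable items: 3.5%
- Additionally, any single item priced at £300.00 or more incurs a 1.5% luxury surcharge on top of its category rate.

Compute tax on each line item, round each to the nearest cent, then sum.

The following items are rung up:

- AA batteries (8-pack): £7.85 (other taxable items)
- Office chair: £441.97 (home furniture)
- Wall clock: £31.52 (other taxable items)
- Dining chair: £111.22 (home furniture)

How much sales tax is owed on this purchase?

AA batteries (8-pack) £7.85: other taxable items → 3.5% → £0.27
Office chair £441.97: home furniture → 8.5% + 1.5% surcharge = 10% → £44.20
Wall clock £31.52: other taxable items → 3.5% → £1.10
Dining chair £111.22: home furniture → 8.5% → £9.45
Total tax = £0.27 + £44.20 + £1.10 + £9.45 = £55.02

£55.02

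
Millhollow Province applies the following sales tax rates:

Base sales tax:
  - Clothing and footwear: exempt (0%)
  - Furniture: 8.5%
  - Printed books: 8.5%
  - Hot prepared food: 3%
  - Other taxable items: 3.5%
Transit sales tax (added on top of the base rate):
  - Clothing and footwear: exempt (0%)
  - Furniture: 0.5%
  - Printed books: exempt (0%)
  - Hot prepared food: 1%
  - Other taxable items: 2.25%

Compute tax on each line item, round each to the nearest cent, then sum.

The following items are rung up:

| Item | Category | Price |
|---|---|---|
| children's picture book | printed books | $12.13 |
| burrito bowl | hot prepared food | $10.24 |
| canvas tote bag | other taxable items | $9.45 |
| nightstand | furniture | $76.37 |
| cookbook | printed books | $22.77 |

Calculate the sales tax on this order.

Children's picture book $12.13: printed books → 8.5% + 0% transit = 8.5% → $1.03
Burrito bowl $10.24: hot prepared food → 3% + 1% transit = 4% → $0.41
Canvas tote bag $9.45: other taxable items → 3.5% + 2.25% transit = 5.75% → $0.54
Nightstand $76.37: furniture → 8.5% + 0.5% transit = 9% → $6.87
Cookbook $22.77: printed books → 8.5% + 0% transit = 8.5% → $1.94
Total tax = $1.03 + $0.41 + $0.54 + $6.87 + $1.94 = $10.79

$10.79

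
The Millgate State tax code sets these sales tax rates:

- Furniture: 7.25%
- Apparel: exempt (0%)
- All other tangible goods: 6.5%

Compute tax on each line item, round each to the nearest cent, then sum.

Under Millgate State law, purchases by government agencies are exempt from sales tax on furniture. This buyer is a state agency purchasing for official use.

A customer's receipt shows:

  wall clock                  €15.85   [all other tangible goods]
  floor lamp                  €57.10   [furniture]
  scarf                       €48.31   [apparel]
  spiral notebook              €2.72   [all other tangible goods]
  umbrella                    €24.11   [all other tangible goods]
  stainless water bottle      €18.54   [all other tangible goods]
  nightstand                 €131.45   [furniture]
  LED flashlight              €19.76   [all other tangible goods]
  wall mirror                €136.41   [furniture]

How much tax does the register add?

€5.27

Wall clock €15.85: all other tangible goods → 6.5% → €1.03
Floor lamp €57.10: furniture, buyer-exempt → 0% → €0.00
Scarf €48.31: apparel → 0% → €0.00
Spiral notebook €2.72: all other tangible goods → 6.5% → €0.18
Umbrella €24.11: all other tangible goods → 6.5% → €1.57
Stainless water bottle €18.54: all other tangible goods → 6.5% → €1.21
Nightstand €131.45: furniture, buyer-exempt → 0% → €0.00
LED flashlight €19.76: all other tangible goods → 6.5% → €1.28
Wall mirror €136.41: furniture, buyer-exempt → 0% → €0.00
Total tax = €1.03 + €0.18 + €1.57 + €1.21 + €1.28 = €5.27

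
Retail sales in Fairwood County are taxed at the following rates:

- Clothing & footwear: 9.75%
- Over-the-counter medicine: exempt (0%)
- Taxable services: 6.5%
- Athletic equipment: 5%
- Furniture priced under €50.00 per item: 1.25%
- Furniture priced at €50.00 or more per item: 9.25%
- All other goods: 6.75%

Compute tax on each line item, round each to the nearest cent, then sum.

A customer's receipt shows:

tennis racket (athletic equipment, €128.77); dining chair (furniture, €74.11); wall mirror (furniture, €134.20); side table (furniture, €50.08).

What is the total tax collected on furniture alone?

Dining chair €74.11: furniture, €50.00 or more → 9.25% → €6.86
Wall mirror €134.20: furniture, €50.00 or more → 9.25% → €12.41
Side table €50.08: furniture, €50.00 or more → 9.25% → €4.63
Tax on furniture = €6.86 + €12.41 + €4.63 = €23.90

€23.90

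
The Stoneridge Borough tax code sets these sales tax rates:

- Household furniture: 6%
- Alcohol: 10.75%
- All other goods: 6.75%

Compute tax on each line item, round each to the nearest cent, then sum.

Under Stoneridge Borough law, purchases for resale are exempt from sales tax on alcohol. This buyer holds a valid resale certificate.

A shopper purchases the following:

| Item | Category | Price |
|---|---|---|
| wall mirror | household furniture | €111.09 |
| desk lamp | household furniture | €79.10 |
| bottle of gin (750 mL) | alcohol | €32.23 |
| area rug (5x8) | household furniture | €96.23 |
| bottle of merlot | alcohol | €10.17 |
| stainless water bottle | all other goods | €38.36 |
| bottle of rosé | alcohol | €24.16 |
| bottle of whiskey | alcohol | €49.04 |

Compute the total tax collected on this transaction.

€19.78

Wall mirror €111.09: household furniture → 6% → €6.67
Desk lamp €79.10: household furniture → 6% → €4.75
Bottle of gin (750 mL) €32.23: alcohol, buyer-exempt → 0% → €0.00
Area rug (5x8) €96.23: household furniture → 6% → €5.77
Bottle of merlot €10.17: alcohol, buyer-exempt → 0% → €0.00
Stainless water bottle €38.36: all other goods → 6.75% → €2.59
Bottle of rosé €24.16: alcohol, buyer-exempt → 0% → €0.00
Bottle of whiskey €49.04: alcohol, buyer-exempt → 0% → €0.00
Total tax = €6.67 + €4.75 + €5.77 + €2.59 = €19.78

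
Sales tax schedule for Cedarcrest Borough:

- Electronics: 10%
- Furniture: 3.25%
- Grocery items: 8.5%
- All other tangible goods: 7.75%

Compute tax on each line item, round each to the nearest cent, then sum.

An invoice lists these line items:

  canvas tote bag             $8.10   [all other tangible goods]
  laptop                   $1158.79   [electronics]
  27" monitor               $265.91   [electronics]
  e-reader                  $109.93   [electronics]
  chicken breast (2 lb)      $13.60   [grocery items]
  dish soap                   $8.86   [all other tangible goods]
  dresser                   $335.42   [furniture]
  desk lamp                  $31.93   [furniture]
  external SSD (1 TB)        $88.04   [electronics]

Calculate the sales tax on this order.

Canvas tote bag $8.10: all other tangible goods → 7.75% → $0.63
Laptop $1158.79: electronics → 10% → $115.88
27" monitor $265.91: electronics → 10% → $26.59
E-reader $109.93: electronics → 10% → $10.99
Chicken breast (2 lb) $13.60: grocery items → 8.5% → $1.16
Dish soap $8.86: all other tangible goods → 7.75% → $0.69
Dresser $335.42: furniture → 3.25% → $10.90
Desk lamp $31.93: furniture → 3.25% → $1.04
External SSD (1 TB) $88.04: electronics → 10% → $8.80
Total tax = $0.63 + $115.88 + $26.59 + $10.99 + $1.16 + $0.69 + $10.90 + $1.04 + $8.80 = $176.68

$176.68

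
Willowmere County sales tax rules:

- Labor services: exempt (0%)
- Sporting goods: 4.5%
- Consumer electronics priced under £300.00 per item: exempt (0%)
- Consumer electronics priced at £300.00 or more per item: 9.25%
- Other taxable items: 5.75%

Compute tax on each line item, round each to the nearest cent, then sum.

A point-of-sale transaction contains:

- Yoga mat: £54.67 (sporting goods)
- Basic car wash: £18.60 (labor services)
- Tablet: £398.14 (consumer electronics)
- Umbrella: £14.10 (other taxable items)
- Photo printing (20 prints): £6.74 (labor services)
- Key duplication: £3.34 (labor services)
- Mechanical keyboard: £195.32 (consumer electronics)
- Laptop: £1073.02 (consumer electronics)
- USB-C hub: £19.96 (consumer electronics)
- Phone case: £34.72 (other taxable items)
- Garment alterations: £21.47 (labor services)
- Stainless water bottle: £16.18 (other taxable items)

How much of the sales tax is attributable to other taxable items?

£3.74

Umbrella £14.10: other taxable items → 5.75% → £0.81
Phone case £34.72: other taxable items → 5.75% → £2.00
Stainless water bottle £16.18: other taxable items → 5.75% → £0.93
Tax on other taxable items = £0.81 + £2.00 + £0.93 = £3.74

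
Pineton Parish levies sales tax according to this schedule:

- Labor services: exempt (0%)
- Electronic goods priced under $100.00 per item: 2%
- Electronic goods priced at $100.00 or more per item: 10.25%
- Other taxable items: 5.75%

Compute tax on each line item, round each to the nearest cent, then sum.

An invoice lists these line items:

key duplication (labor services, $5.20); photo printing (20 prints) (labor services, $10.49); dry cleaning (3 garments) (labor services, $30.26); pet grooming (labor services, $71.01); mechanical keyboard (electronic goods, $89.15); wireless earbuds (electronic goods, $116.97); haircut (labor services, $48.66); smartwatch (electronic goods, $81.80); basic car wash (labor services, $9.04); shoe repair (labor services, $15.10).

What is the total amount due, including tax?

$493.09

Key duplication $5.20: labor services → 0% → $0.00
Photo printing (20 prints) $10.49: labor services → 0% → $0.00
Dry cleaning (3 garments) $30.26: labor services → 0% → $0.00
Pet grooming $71.01: labor services → 0% → $0.00
Mechanical keyboard $89.15: electronic goods, under $100.00 → 2% → $1.78
Wireless earbuds $116.97: electronic goods, $100.00 or more → 10.25% → $11.99
Haircut $48.66: labor services → 0% → $0.00
Smartwatch $81.80: electronic goods, under $100.00 → 2% → $1.64
Basic car wash $9.04: labor services → 0% → $0.00
Shoe repair $15.10: labor services → 0% → $0.00
Subtotal = $477.68; tax = $15.41; total due = $493.09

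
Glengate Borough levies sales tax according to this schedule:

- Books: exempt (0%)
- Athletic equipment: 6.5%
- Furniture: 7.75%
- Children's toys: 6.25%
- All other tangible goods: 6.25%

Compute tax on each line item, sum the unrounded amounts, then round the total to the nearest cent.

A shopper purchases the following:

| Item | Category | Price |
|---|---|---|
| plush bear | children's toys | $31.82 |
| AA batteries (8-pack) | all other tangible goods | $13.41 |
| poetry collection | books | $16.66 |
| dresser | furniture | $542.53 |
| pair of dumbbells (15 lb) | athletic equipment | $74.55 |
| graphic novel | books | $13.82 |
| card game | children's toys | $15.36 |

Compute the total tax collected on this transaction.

Plush bear $31.82: children's toys → 6.25% → $1.98875
AA batteries (8-pack) $13.41: all other tangible goods → 6.25% → $0.838125
Poetry collection $16.66: books → 0% → $0.00
Dresser $542.53: furniture → 7.75% → $42.046075
Pair of dumbbells (15 lb) $74.55: athletic equipment → 6.5% → $4.84575
Graphic novel $13.82: books → 0% → $0.00
Card game $15.36: children's toys → 6.25% → $0.96
Unrounded tax sum = $50.6787 → $50.68

$50.68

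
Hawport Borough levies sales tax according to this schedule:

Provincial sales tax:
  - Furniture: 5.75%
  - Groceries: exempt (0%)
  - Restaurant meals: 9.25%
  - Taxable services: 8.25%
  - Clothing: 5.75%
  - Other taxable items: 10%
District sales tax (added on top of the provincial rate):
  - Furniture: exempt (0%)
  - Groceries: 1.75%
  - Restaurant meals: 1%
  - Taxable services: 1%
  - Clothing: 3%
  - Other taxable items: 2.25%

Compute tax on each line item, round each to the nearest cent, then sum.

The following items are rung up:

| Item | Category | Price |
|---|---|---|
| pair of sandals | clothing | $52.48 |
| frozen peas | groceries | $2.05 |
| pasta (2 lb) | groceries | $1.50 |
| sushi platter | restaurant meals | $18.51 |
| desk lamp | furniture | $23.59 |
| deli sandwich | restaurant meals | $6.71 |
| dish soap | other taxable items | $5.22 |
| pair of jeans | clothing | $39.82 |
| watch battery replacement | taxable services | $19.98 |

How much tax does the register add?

$14.58

Pair of sandals $52.48: clothing → 5.75% + 3% district = 8.75% → $4.59
Frozen peas $2.05: groceries → 0% + 1.75% district = 1.75% → $0.04
Pasta (2 lb) $1.50: groceries → 0% + 1.75% district = 1.75% → $0.03
Sushi platter $18.51: restaurant meals → 9.25% + 1% district = 10.25% → $1.90
Desk lamp $23.59: furniture → 5.75% + 0% district = 5.75% → $1.36
Deli sandwich $6.71: restaurant meals → 9.25% + 1% district = 10.25% → $0.69
Dish soap $5.22: other taxable items → 10% + 2.25% district = 12.25% → $0.64
Pair of jeans $39.82: clothing → 5.75% + 3% district = 8.75% → $3.48
Watch battery replacement $19.98: taxable services → 8.25% + 1% district = 9.25% → $1.85
Total tax = $4.59 + $0.04 + $0.03 + $1.90 + $1.36 + $0.69 + $0.64 + $3.48 + $1.85 = $14.58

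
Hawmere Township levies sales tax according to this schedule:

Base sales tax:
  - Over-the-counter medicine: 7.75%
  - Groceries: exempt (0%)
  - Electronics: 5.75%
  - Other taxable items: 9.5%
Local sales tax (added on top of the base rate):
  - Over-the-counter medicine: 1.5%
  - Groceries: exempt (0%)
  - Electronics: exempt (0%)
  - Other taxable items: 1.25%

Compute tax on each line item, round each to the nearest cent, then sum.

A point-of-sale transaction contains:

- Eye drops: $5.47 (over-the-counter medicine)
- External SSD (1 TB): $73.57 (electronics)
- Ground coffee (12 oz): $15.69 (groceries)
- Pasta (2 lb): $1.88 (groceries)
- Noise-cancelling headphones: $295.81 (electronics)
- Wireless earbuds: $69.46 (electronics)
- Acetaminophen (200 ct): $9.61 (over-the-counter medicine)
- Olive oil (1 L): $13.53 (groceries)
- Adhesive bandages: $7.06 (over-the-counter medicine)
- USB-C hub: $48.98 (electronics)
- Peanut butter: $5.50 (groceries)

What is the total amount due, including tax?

Eye drops $5.47: over-the-counter medicine → 7.75% + 1.5% local = 9.25% → $0.51
External SSD (1 TB) $73.57: electronics → 5.75% + 0% local = 5.75% → $4.23
Ground coffee (12 oz) $15.69: groceries → 0% + 0% local = 0% → $0.00
Pasta (2 lb) $1.88: groceries → 0% + 0% local = 0% → $0.00
Noise-cancelling headphones $295.81: electronics → 5.75% + 0% local = 5.75% → $17.01
Wireless earbuds $69.46: electronics → 5.75% + 0% local = 5.75% → $3.99
Acetaminophen (200 ct) $9.61: over-the-counter medicine → 7.75% + 1.5% local = 9.25% → $0.89
Olive oil (1 L) $13.53: groceries → 0% + 0% local = 0% → $0.00
Adhesive bandages $7.06: over-the-counter medicine → 7.75% + 1.5% local = 9.25% → $0.65
USB-C hub $48.98: electronics → 5.75% + 0% local = 5.75% → $2.82
Peanut butter $5.50: groceries → 0% + 0% local = 0% → $0.00
Subtotal = $546.56; tax = $30.10; total due = $576.66

$576.66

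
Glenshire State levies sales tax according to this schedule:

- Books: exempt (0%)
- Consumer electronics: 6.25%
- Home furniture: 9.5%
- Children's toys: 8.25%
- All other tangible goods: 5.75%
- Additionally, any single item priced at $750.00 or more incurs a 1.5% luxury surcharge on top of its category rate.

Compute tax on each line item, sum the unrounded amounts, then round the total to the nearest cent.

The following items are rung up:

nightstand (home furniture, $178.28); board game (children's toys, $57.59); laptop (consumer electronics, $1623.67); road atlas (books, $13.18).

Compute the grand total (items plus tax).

Nightstand $178.28: home furniture → 9.5% → $16.9366
Board game $57.59: children's toys → 8.25% → $4.751175
Laptop $1623.67: consumer electronics → 6.25% + 1.5% surcharge = 7.75% → $125.834425
Road atlas $13.18: books → 0% → $0.00
Subtotal = $1872.72; unrounded tax = $147.5222 → $147.52; total due = $2020.24

$2020.24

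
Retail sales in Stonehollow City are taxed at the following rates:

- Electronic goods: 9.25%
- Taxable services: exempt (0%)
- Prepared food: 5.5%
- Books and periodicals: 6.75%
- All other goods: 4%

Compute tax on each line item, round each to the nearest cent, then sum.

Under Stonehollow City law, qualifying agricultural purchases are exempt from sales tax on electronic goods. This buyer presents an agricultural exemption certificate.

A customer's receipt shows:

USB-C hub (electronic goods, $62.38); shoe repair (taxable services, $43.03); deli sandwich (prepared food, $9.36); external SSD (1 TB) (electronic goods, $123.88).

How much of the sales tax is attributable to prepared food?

Deli sandwich $9.36: prepared food → 5.5% → $0.51
Tax on prepared food = $0.51

$0.51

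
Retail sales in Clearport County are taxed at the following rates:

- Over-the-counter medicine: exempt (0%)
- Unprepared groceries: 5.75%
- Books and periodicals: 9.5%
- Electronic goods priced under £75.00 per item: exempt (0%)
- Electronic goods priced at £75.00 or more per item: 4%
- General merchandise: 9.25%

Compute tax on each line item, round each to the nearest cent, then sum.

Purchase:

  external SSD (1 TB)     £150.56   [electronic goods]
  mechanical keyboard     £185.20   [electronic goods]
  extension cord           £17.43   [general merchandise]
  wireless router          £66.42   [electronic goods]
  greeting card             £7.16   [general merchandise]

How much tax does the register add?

£15.70

External SSD (1 TB) £150.56: electronic goods, £75.00 or more → 4% → £6.02
Mechanical keyboard £185.20: electronic goods, £75.00 or more → 4% → £7.41
Extension cord £17.43: general merchandise → 9.25% → £1.61
Wireless router £66.42: electronic goods, under £75.00 → 0% → £0.00
Greeting card £7.16: general merchandise → 9.25% → £0.66
Total tax = £6.02 + £7.41 + £1.61 + £0.66 = £15.70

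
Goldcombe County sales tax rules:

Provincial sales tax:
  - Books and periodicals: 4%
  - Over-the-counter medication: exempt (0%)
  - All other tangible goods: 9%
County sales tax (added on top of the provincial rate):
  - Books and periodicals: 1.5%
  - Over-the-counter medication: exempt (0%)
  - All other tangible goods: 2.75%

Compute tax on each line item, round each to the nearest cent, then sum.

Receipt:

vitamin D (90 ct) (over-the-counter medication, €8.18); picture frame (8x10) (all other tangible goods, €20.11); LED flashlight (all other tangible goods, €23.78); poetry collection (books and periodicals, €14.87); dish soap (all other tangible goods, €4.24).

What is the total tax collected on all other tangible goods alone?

Picture frame (8x10) €20.11: all other tangible goods → 9% + 2.75% county = 11.75% → €2.36
LED flashlight €23.78: all other tangible goods → 9% + 2.75% county = 11.75% → €2.79
Dish soap €4.24: all other tangible goods → 9% + 2.75% county = 11.75% → €0.50
Tax on all other tangible goods = €2.36 + €2.79 + €0.50 = €5.65

€5.65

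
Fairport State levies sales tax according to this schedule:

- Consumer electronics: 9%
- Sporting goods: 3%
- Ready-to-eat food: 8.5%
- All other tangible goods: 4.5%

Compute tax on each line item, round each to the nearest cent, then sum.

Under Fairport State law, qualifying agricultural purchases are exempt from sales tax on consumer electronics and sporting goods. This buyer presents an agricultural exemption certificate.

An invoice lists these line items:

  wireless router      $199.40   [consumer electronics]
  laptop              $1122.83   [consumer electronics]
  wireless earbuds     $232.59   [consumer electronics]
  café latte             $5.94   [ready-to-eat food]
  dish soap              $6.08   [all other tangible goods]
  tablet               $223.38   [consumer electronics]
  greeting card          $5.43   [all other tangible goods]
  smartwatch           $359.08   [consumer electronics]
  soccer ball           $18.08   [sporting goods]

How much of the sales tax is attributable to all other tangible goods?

$0.51

Dish soap $6.08: all other tangible goods → 4.5% → $0.27
Greeting card $5.43: all other tangible goods → 4.5% → $0.24
Tax on all other tangible goods = $0.27 + $0.24 = $0.51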